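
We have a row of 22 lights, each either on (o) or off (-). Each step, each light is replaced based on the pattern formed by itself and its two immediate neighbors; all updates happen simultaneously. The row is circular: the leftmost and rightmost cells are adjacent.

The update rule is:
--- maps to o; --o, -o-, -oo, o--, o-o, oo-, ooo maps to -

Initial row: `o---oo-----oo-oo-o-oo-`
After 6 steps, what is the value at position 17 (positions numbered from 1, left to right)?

o

--o----ooo------------
o---oo-----ooooooooooo
--o----ooo------------  (repeats step 1; period 2)
step 6: o---oo-----ooooooooooo
position 17 holds o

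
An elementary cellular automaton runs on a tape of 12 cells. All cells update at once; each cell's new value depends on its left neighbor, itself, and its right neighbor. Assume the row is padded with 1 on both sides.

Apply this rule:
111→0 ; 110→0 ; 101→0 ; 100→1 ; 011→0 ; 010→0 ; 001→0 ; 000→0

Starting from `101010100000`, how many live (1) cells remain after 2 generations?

2

generation 1: 000000010000
generation 2: 100000001000
count of 1: 2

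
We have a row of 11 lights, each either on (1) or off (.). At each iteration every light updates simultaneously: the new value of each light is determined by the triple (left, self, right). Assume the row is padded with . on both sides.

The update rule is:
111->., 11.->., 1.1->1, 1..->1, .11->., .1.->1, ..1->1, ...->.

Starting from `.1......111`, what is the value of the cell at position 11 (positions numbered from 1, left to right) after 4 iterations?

1

iteration 1: 111....1...
iteration 2: ...1..111..
iteration 3: ..1111...1.
iteration 4: .1....1.111
position 11 holds 1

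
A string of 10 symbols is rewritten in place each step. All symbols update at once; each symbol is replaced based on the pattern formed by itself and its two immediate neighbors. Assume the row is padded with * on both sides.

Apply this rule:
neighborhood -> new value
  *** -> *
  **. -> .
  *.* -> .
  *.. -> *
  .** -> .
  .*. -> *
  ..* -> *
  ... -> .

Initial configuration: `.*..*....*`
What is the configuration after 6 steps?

.*****..*.
..***.***.
**.*...*..
*..**.****
.**....***
...*..*.**

...*..*.**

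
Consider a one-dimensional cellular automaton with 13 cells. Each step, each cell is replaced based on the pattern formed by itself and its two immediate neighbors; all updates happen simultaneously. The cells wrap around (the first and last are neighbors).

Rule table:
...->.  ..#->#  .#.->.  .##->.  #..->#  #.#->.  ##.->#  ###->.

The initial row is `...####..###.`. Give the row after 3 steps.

..#...###..##
##.#.#..###.#
.#....##..#..

.#....##..#..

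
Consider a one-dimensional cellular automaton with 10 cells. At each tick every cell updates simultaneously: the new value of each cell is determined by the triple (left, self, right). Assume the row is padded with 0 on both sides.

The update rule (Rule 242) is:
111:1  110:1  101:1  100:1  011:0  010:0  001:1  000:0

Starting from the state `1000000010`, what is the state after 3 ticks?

0100000101
1010001010
0101010101

0101010101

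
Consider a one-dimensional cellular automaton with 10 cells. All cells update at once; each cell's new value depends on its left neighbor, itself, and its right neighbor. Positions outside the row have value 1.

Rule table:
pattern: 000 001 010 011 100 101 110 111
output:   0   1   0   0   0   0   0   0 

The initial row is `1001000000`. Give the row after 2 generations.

0010000001
0100000010

0100000010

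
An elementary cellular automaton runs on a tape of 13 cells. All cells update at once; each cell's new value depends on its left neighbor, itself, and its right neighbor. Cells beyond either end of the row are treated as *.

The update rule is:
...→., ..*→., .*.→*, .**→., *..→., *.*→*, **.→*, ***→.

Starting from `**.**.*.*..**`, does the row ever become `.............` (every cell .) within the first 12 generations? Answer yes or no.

.**.*****....
*.**....*....
**.*....*....
.***....*....
*..*....*....
*..*....*....  (fixed point — unchanged through generation 12)
generation 12 is *..*....*...., still not uniform .

no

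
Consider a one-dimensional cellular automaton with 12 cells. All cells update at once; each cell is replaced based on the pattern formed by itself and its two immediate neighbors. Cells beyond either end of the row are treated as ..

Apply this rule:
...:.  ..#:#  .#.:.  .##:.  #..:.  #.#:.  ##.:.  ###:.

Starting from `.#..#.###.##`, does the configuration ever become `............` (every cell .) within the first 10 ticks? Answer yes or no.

tick 1: #..#........
tick 2: ..#.........
tick 3: .#..........
tick 4: #...........
tick 5: ............
all cells are . at tick 5

yes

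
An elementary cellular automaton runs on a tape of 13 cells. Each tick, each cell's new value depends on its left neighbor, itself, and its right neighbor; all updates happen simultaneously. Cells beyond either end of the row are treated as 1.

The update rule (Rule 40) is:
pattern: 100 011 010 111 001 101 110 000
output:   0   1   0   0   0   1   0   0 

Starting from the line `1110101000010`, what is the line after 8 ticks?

0000000000001

0001010000001
0000100000001
0000000000001
0000000000001  (fixed point — unchanged through tick 8)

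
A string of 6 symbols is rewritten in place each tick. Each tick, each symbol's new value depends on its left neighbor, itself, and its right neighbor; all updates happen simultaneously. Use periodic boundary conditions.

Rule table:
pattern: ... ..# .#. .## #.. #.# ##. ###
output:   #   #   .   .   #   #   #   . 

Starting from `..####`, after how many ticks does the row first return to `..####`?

12

tick 1: ##...#
tick 2: .####.
tick 3: #...##
tick 4: ####..
tick 5: ...###
tick 6: ###..#
tick 7: ..###.
tick 8: ##..##
tick 9: .###..
tick 10: #..###
tick 11: ###...
tick 12: ..####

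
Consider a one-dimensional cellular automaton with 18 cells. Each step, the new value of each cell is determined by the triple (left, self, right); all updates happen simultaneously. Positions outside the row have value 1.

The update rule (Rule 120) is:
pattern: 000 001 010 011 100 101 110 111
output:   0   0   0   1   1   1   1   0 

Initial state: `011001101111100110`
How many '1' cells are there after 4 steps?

111101111000110111
000111001100111100
100101101110100110
110011111011010111
count of 1: 13

13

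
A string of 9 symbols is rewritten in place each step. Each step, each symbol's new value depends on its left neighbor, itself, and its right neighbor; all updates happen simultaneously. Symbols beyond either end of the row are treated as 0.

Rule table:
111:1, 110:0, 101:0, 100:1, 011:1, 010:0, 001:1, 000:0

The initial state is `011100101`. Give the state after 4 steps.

001010101

step 1: 111011000
step 2: 110010100
step 3: 101100010
step 4: 001010101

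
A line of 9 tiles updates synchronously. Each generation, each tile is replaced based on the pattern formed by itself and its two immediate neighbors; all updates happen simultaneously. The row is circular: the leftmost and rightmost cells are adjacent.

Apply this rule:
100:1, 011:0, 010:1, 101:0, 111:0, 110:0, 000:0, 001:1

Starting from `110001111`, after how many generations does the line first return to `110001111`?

generation 1: 001010000
generation 2: 011011000
generation 3: 100000100
generation 4: 110001111

4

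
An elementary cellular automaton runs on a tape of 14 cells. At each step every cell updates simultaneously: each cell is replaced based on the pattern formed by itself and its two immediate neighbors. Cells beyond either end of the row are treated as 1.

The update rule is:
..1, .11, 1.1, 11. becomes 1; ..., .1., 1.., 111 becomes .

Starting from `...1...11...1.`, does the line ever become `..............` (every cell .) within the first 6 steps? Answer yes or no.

..1...111..1.1
.1...11.1.1.11
1...1111.1.11.
1..11..11.1111
1.111.11111...
111.111...1..1
step 6 is 111.111...1..1, still not uniform .

no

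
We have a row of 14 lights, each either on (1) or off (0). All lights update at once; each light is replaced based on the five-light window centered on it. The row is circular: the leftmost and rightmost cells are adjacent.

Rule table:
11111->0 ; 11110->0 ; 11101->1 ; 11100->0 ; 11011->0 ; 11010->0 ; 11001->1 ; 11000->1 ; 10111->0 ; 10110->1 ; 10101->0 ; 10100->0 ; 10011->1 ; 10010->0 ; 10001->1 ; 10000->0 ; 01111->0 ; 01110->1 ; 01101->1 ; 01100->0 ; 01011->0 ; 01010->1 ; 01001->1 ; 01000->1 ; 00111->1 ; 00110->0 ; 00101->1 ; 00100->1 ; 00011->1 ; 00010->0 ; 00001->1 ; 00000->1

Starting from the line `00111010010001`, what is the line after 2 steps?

11111001011101
00000101001100

00000101001100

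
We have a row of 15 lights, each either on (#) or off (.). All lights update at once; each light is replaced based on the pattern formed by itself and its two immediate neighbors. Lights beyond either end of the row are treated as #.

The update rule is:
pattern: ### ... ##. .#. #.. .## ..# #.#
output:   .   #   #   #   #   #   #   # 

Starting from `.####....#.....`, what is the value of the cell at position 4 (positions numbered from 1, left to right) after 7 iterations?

.

iteration 1: ##..###########
iteration 2: .####..........
iteration 3: ##..###########  (repeats iteration 1; period 2)
iteration 7: ##..###########
position 4 holds .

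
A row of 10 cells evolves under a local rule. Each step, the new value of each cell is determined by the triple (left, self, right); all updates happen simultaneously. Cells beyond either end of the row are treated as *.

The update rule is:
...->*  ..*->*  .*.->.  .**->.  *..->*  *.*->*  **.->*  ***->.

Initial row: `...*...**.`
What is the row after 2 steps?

..**..**..

step 1: ***.***.**
step 2: ..**..**..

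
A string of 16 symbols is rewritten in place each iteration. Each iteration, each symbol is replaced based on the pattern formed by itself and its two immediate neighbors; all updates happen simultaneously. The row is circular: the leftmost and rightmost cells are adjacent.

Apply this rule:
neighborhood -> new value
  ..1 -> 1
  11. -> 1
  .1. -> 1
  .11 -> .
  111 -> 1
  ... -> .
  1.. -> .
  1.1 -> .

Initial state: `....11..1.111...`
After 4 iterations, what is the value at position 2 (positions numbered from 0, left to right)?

.

iteration 1: ...1.1.11..11...
iteration 2: ..11.1..1.1.1...
iteration 3: .1.1.1.11.1.1...
iteration 4: 11.1.1..1.1.1...
position 2 holds .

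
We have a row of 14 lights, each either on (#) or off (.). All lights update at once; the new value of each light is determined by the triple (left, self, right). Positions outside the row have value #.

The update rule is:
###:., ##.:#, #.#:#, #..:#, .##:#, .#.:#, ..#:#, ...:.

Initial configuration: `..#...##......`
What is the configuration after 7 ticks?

##.##..####...

####.####....#
...###..##..##
#.##.########.
######......##
.....##....##.
#...####..####
##.##..####...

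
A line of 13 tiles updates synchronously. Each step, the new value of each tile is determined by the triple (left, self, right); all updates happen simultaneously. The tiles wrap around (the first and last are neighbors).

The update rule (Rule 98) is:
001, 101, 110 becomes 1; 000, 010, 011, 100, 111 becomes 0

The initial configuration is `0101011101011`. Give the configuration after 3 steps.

step 1: 1010100110101
step 2: 1101001011010
step 3: 0110010101101

0110010101101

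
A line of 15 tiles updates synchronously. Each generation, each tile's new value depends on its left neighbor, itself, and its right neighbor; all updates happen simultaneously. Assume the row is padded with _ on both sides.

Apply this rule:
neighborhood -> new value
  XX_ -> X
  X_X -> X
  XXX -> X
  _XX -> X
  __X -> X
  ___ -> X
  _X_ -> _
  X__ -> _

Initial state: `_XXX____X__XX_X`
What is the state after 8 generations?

XXXXXXXXXXXXXX_

generation 1: XXXX_XXX__XXXX_
generation 2: XXXXXXXX_XXXXX_
generation 3: XXXXXXXXXXXXXX_
generation 4: XXXXXXXXXXXXXX_  (fixed point — unchanged through generation 8)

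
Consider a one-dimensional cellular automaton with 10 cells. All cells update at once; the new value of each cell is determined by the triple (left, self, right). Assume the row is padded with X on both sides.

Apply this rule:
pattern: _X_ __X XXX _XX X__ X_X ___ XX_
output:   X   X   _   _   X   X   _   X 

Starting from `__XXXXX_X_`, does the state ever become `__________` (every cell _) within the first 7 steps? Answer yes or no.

step 1: XX____XXXX
step 2: _XX__X____
step 3: X_XXXXX__X
step 4: XX____XXX_
step 5: _XX__X__XX
step 6: X_XXXXXX__
step 7: XX_____XXX
step 7 is XX_____XXX, still not uniform _

no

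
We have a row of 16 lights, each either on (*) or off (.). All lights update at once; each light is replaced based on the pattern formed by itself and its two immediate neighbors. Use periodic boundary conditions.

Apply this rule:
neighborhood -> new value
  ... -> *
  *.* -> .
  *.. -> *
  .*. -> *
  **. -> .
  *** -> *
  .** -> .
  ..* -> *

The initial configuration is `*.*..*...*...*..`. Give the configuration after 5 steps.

*.**************
...*************
***.***********.
.*...*********..
*****.*******.**

*****.*******.**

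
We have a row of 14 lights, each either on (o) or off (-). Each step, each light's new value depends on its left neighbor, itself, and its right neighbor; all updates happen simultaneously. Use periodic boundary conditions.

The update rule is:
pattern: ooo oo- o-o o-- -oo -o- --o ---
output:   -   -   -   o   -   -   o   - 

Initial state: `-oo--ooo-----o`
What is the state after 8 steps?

---oo---o---o-
--o--o-o-o-o-o
oo-oo---------
-----o-------o
o---o-o-----o-
-o-o---o---o--
o---o-o-o-o-o-
-o-o----------

-o-o----------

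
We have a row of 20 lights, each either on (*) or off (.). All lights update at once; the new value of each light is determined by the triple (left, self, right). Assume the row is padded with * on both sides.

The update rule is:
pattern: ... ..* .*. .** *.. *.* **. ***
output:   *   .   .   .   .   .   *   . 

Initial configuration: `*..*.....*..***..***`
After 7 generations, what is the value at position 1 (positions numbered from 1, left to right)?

*

*....***......*.....
*.**...*.****...***.
*..*.*......*.*...*.
*......****.....*...
*.****....*.***...*.
*....*.**.....*.*...
*.**....*.***.....*.
position 1 holds *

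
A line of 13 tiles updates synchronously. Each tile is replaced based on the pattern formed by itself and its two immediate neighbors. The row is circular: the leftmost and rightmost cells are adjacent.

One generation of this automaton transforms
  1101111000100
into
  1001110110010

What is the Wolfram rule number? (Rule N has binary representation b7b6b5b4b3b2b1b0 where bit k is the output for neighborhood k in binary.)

position 4: 111 → 1  (bit 7 = 1)
position 1: 110 → 0  (bit 6 = 0)
position 2: 101 → 0  (bit 5 = 0)
position 7: 100 → 1  (bit 4 = 1)
position 0: 011 → 1  (bit 3 = 1)
position 10: 010 → 0  (bit 2 = 0)
position 9: 001 → 0  (bit 1 = 0)
position 8: 000 → 1  (bit 0 = 1)
bits b7..b0 = 10011001 = 153

153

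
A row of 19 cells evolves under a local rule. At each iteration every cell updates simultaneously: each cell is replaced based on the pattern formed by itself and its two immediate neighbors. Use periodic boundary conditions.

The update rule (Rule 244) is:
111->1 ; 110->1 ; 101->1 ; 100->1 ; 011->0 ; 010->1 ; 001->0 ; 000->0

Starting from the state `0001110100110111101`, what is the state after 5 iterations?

1111100011111001101

1000111110011011111
1100011111001101111
1110001111100110111
1111000111110011011
1111100011111001101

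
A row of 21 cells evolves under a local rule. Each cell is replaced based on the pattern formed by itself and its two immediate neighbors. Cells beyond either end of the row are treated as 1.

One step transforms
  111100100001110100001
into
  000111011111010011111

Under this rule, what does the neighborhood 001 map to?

At position 5 the neighborhood is 001; the next row has 1 there.

1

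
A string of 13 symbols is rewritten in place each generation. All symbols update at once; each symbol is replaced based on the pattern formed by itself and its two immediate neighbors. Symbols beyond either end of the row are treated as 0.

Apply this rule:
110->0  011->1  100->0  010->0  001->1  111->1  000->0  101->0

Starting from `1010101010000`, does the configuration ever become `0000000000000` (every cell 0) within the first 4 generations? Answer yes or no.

yes

0000000000000
all cells are 0 at generation 1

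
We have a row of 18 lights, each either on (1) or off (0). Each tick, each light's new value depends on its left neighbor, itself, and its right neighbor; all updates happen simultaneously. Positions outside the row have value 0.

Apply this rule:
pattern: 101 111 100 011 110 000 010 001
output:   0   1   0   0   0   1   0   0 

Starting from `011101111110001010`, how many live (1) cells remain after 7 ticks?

tick 1: 001000111100100000
tick 2: 100010011000001111
tick 3: 001000000011100110
tick 4: 100011111001000000
tick 5: 001001110000011111
tick 6: 100000100111001110
tick 7: 001110000010000100
count of 1: 5

5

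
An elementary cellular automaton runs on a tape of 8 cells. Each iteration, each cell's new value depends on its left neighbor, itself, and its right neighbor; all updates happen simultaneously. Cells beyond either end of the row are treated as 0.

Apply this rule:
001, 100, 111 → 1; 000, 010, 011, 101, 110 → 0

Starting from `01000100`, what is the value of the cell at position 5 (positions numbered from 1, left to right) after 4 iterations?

0

10101010
00000001
00000010
00000101
position 5 holds 0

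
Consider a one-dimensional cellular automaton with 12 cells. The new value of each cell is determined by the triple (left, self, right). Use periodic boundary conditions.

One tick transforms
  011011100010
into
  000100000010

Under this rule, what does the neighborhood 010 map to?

At position 10 the neighborhood is 010; the next row has 1 there.

1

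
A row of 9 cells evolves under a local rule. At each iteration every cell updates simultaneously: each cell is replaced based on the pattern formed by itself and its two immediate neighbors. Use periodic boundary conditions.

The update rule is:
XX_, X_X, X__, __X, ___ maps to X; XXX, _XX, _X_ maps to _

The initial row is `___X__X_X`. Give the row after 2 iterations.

XXX_XX_X_
__XX_XX_X

__XX_XX_X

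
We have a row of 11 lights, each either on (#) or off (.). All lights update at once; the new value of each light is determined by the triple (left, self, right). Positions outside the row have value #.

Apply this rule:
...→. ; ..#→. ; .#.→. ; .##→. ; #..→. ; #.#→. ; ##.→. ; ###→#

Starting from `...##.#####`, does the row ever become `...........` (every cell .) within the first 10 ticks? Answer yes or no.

yes

.......####
........###
.........##
..........#
...........
all cells are . at tick 5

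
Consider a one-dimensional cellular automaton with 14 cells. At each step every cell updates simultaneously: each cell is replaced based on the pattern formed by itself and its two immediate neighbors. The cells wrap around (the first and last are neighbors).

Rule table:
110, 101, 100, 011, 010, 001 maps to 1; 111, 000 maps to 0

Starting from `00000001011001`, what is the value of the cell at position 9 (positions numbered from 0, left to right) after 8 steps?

1

10000011111111
11000110000000
11101111000001
00111001100011
11101111110111
00111000011100
01101100110110
11111111111111
position 9 holds 1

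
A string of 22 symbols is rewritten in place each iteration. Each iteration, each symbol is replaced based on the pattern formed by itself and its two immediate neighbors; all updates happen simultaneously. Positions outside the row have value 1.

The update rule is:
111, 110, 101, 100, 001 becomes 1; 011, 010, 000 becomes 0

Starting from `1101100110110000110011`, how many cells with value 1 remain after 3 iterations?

1110111011011001011101
1111011101101110101110
1111101110110111010111
count of 1: 17

17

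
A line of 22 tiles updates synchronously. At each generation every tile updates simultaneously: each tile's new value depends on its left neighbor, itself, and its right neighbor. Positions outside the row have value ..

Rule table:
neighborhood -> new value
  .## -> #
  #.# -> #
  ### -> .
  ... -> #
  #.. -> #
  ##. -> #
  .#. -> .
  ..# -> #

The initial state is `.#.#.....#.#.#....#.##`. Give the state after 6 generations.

generation 1: #.#.#####.#.#.####.###
generation 2: .#.##...##.#.##..###.#
generation 3: #.#########.######.##.
generation 4: .##.......###....#####
generation 5: ###########.######...#
generation 6: #.........###....####.

#.........###....####.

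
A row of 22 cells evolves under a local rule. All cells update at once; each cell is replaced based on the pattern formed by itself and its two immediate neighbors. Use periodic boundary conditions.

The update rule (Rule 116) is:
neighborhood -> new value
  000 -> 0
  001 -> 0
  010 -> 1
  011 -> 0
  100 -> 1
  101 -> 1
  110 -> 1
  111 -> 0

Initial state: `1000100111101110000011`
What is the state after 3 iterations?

0011001100001100110000

iteration 1: 1100110000110011000000
iteration 2: 0110011000011001100000
iteration 3: 0011001100001100110000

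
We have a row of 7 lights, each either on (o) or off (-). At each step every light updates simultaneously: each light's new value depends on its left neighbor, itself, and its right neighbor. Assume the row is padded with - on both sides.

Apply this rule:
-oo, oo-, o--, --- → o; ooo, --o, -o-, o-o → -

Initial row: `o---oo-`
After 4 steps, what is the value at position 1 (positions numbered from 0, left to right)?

o

-oo-ooo
-oo-o-o
-oo----
-oooooo
position 1 holds o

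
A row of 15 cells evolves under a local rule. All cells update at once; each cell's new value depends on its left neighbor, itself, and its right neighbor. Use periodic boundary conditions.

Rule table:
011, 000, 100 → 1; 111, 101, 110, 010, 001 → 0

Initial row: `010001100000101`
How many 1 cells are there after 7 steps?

001101011110000
101000010001111
000111001101000
110100101000111
000010000110100
111001110100011
000101000011010
count of 1: 5

5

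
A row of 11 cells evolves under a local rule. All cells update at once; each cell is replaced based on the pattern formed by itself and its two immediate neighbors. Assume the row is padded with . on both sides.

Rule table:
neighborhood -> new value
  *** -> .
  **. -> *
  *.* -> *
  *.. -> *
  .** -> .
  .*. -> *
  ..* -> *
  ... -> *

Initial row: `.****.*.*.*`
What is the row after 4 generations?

***.......*

*...*******
****......*
...********
***.......*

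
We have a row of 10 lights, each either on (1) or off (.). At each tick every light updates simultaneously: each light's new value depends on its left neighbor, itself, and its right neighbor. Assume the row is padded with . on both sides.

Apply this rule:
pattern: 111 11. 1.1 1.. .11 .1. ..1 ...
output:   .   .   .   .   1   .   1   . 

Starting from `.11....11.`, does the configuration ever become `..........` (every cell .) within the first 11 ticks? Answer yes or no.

11....11..
1....11...
....11....
...11.....
..11......
.11.......
11........
1.........
..........
all cells are . at tick 9

yes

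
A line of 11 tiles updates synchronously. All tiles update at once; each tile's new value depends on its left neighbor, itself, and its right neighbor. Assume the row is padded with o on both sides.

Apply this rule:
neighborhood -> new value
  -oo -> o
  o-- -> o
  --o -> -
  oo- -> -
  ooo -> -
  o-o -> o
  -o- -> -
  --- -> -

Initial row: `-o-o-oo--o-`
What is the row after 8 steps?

o-o-oo-o--o
-o-oo-o-o-o
o-oo-o-o-oo
-oo-o-o-oo-
oo-o-o-oo-o
--o-o-oo-oo
o--o-oo-oo-
-o--oo-oo-o

-o--oo-oo-o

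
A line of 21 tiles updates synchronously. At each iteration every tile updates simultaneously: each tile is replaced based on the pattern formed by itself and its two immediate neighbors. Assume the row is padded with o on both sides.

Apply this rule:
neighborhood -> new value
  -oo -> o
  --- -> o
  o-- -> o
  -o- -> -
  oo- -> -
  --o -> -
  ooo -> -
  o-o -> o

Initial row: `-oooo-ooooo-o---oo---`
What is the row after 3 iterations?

oo---oo----o-oo-o-oo-
--oo-o-ooo--oo-o-oo-o
o-o-o-oo--o-o-o-oo-oo

o-o-o-oo--o-o-o-oo-oo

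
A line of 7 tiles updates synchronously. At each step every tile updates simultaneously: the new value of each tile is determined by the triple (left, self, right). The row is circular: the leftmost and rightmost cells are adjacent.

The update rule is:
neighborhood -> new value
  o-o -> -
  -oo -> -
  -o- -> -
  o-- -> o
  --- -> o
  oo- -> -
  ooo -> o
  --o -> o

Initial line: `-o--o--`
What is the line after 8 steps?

o-oo-oo
------o
oooooo-
-oooo--
o-oo-oo  (repeats step 1; period 4)
step 8: -oooo--

-oooo--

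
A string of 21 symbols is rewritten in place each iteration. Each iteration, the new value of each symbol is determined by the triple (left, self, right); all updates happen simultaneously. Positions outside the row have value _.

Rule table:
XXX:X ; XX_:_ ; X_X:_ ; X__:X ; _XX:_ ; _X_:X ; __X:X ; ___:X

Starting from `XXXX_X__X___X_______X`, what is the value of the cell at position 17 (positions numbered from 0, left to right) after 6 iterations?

_

_XX__XXXXXXXXXXXXXXXX
X__XX_XXXXXXXXXXXXXX_
XXX____XXXXXXXXXXXX_X
_X_XXXX_XXXXXXXXXX__X
XX__XX___XXXXXXXX_XXX
__XX__XXX_XXXXXX___X_
position 17 holds _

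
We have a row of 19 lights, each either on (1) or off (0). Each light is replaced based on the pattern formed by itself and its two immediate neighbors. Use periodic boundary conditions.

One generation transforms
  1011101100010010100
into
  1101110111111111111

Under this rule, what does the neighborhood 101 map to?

At position 1 the neighborhood is 101; the next row has 1 there.

1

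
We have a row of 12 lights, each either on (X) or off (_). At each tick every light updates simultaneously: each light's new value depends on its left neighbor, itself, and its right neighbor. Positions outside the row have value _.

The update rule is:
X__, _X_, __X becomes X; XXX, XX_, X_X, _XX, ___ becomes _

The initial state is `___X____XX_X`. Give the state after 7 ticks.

__XXX__X___X
_X___XXXX_XX
XXX_X_______
____XX______
___X__X_____
__XXXXXX____
_X______X___

_X______X___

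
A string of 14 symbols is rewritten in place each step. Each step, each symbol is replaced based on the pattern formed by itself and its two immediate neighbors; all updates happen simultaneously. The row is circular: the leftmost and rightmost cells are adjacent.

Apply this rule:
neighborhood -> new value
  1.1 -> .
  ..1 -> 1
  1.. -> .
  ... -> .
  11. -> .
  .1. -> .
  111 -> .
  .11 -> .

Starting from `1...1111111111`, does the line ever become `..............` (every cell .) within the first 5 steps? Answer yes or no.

step 1: ...1..........
step 2: ..1...........
step 3: .1............
step 4: 1.............
step 5: .............1
step 5 is .............1, still not uniform .

no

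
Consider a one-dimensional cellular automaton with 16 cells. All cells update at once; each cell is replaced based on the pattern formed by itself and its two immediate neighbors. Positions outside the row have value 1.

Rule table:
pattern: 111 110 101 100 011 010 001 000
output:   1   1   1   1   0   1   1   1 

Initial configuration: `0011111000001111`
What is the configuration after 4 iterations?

iteration 1: 1101111111110111
iteration 2: 1110111111111011
iteration 3: 1111011111111101
iteration 4: 1111101111111110

1111101111111110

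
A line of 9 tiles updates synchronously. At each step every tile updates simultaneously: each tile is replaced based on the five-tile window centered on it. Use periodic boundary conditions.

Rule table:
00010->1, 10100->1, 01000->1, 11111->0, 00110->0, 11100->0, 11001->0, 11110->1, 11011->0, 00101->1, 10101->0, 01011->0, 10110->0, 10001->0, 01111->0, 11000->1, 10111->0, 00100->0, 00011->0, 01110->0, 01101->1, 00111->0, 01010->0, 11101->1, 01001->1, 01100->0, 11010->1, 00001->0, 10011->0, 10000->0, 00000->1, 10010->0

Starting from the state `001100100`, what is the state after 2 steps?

011110101

000000010
011110101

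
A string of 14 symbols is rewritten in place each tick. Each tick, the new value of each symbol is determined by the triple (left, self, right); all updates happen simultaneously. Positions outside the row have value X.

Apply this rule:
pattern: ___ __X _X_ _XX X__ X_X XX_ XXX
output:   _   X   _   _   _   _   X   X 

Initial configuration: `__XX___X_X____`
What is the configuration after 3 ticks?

tick 1: _X_X__X______X
tick 2: _____X______X_
tick 3: ____X______X__

____X______X__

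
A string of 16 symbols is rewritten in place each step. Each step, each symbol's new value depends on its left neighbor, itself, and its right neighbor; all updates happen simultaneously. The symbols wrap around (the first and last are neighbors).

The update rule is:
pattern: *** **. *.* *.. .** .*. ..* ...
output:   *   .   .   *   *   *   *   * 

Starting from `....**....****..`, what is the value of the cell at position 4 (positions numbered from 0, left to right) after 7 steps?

*****.*******.**
****..******..**
***.*******.****
**..******..****
*.*******.******
..******..******
*******.*******.
position 4 holds *

*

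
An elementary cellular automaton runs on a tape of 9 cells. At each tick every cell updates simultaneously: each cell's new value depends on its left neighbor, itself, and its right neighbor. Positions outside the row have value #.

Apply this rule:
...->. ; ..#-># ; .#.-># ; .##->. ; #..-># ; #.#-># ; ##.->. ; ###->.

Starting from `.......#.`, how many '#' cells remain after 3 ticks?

7

#.....###
.#...#...
###.###.#
count of #: 7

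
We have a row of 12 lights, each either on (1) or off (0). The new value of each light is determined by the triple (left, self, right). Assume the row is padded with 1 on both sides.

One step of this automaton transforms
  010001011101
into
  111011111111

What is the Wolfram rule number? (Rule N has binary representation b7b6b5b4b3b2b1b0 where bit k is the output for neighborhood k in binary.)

254

position 8: 111 → 1  (bit 7 = 1)
position 9: 110 → 1  (bit 6 = 1)
position 0: 101 → 1  (bit 5 = 1)
position 2: 100 → 1  (bit 4 = 1)
position 7: 011 → 1  (bit 3 = 1)
position 1: 010 → 1  (bit 2 = 1)
position 4: 001 → 1  (bit 1 = 1)
position 3: 000 → 0  (bit 0 = 0)
bits b7..b0 = 11111110 = 254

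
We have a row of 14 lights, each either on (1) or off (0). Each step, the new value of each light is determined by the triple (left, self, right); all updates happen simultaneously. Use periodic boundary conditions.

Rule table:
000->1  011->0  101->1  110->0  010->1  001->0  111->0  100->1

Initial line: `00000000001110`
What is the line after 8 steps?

00000011100000

11111111100001
00000000011100
11111111000011
00000000111000
11111110000111
00000001110000
11111100001111
00000011100000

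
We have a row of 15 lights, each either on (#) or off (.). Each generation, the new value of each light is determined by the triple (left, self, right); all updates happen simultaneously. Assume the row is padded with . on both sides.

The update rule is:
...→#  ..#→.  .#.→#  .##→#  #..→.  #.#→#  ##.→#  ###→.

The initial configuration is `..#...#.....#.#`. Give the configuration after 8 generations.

#.#.#.#.###.###
#########.###.#
#.......###.###
#.#####.#.###.#
###...#####.###
#.#.#.#...###.#
#######.#.#.###
#.....#######.#

#.....#######.#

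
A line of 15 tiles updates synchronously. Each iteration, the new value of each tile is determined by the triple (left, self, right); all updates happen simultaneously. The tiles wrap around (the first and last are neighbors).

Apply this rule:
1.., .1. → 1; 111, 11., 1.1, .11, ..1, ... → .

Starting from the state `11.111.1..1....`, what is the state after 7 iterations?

.......11.11...
............1..
............11.
..............1
1.............1
.1.............
.11............

.11............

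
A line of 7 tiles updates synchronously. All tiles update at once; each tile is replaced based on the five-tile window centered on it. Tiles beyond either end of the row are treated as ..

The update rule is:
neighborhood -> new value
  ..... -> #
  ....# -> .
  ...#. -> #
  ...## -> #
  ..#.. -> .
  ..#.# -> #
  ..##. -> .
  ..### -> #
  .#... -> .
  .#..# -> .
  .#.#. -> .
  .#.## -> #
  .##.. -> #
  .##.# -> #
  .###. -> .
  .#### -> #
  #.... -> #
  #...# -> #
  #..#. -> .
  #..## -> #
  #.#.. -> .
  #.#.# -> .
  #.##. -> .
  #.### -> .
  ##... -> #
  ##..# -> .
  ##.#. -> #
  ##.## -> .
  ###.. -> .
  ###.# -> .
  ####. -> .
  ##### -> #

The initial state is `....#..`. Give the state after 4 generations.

##.#..#
.##....
#.#####
##.##..

##.##..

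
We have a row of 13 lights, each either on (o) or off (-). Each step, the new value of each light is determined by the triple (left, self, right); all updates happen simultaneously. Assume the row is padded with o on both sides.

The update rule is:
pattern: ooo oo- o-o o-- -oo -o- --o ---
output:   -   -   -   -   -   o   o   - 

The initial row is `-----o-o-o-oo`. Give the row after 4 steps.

----oo-o-o---
---o---o-o--o
--oo--oo-o-o-
-o---o---o-o-

-o---o---o-o-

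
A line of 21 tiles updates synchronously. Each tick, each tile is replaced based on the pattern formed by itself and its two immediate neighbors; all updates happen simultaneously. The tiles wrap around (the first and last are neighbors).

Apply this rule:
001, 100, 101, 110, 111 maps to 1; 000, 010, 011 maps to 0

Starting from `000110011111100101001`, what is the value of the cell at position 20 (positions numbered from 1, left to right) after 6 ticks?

1

101011101111111010110
010101110111111101011
101010111011111110101
110101011101111111010
011010101110111111101
101101010111011111110
position 20 holds 1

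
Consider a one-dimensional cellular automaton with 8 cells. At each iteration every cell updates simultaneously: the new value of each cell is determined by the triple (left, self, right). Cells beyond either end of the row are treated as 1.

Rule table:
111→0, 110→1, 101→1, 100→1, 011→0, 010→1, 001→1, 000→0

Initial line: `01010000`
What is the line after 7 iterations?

11011101

iteration 1: 11111001
iteration 2: 00001110
iteration 3: 10010011
iteration 4: 11111100
iteration 5: 00000111
iteration 6: 10001000
iteration 7: 11011101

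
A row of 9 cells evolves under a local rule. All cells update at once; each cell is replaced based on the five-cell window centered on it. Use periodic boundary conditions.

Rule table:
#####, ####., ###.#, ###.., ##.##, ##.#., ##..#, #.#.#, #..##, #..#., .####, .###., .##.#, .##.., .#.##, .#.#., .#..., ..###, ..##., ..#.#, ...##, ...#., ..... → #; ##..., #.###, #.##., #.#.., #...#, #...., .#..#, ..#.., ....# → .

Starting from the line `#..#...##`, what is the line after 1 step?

###.#.###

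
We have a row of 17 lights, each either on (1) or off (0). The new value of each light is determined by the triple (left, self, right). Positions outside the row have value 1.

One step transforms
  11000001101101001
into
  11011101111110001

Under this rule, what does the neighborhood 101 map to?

1

At position 9 the neighborhood is 101; the next row has 1 there.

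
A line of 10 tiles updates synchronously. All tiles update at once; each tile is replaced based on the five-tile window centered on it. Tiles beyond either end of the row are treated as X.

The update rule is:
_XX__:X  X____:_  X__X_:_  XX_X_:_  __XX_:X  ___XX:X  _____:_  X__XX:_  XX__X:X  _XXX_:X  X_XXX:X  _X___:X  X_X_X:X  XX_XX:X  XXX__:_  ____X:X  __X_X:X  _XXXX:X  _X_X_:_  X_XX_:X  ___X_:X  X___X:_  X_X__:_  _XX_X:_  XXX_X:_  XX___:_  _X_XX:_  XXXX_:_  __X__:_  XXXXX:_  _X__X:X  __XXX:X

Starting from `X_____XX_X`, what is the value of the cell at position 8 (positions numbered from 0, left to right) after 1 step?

step 1: ____XXX_XX
position 8 holds X

X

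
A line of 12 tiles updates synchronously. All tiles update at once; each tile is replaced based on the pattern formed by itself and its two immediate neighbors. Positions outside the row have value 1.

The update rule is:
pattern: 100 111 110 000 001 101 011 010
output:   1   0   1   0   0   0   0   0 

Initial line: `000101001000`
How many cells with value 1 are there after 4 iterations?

3

100000100100
110000010010
011000001000
001100000100
count of 1: 3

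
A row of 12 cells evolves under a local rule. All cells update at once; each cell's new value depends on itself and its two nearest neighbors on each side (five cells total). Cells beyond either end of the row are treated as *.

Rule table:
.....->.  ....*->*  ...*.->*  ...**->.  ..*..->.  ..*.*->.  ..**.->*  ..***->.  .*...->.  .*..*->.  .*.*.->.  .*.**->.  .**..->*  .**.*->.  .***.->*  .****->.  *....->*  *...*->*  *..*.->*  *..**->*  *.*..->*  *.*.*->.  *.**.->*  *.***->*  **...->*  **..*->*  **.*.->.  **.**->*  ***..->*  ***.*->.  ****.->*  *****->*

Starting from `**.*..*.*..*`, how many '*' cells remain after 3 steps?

*..*.*..*.*.
***..*.*....
*****..*.**.
count of *: 8

8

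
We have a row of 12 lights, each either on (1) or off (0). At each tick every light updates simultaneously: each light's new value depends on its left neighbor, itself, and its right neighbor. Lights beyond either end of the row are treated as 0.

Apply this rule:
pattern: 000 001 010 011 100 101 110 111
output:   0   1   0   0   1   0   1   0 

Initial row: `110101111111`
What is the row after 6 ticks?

010000000001
101000000010
000100000101
001010001000
010001010100
101010000010

101010000010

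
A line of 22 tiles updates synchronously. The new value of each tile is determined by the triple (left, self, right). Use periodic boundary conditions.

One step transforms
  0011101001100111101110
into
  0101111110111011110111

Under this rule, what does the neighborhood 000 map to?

0

At position 0 the neighborhood is 000; the next row has 0 there.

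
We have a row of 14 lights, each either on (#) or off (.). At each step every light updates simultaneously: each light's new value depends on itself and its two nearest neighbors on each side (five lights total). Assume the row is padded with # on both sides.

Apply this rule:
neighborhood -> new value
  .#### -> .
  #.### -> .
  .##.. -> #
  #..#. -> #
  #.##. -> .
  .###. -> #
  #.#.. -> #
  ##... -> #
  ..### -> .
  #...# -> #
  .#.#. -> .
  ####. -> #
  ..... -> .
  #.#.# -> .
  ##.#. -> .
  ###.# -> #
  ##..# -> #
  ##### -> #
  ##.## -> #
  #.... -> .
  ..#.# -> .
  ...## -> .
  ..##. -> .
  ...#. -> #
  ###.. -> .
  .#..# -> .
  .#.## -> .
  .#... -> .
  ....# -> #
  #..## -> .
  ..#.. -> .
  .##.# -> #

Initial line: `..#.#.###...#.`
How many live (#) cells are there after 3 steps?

6

##.....#.###..
#.#..##...#.#.
#.#...####....
count of #: 6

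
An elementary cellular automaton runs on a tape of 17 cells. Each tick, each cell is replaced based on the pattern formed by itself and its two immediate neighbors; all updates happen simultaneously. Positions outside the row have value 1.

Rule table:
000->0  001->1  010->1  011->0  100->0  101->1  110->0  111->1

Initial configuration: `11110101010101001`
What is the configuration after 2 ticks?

11101111111111010
11010111111110111

11010111111110111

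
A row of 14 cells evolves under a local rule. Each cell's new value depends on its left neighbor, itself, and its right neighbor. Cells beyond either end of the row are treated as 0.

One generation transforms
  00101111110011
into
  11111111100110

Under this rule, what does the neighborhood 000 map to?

At position 0 the neighborhood is 000; the next row has 1 there.

1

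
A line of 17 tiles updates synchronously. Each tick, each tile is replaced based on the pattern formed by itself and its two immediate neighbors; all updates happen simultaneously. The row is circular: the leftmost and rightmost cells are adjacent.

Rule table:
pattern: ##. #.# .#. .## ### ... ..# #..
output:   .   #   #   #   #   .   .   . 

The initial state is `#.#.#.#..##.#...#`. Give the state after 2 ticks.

.######..#.##...#
######...###....#

######...###....#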